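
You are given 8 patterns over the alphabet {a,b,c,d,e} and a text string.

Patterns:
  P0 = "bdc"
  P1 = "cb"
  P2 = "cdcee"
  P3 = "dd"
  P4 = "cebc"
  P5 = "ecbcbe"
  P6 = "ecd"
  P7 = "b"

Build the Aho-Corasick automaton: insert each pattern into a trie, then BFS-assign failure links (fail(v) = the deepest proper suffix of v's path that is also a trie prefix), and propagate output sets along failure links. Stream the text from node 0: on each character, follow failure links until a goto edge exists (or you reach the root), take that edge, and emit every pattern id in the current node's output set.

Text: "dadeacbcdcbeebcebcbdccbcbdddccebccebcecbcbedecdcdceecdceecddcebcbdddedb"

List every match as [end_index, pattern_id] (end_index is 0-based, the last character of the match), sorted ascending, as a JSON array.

Build automaton:
Trie (insert patterns):
  0='ε' goto b→1 c→4 d→10 e→15
  1='b' goto d→2  ←P7
  2='bd' goto c→3
  3='bdc' goto ·  ←P0
  4='c' goto b→5 d→6 e→12
  5='cb' goto ·  ←P1
  6='cd' goto c→7
  7='cdc' goto e→8
  8='cdce' goto e→9
  9='cdcee' goto ·  ←P2
  10='d' goto d→11
  11='dd' goto ·  ←P3
  12='ce' goto b→13
  13='ceb' goto c→14
  14='cebc' goto ·  ←P4
  15='e' goto c→16
  16='ec' goto b→17 d→21
  17='ecb' goto c→18
  18='ecbc' goto b→19
  19='ecbcb' goto e→20
  20='ecbcbe' goto ·  ←P5
  21='ecd' goto ·  ←P6

Failure links (BFS by depth):
  n1('b'): parent n0 fail=0; on 'b' 0 → fail=0;  out {7}∪∅={7}
  n4('c'): parent n0 fail=0; on 'c' 0 → fail=0;  out ∅∪∅=∅
  n10('d'): parent n0 fail=0; on 'd' 0 → fail=0;  out ∅∪∅=∅
  n15('e'): parent n0 fail=0; on 'e' 0 → fail=0;  out ∅∪∅=∅
  n2('bd'): parent n1 fail=0; on 'd' 0 → fail=10;  out ∅∪∅=∅
  n5('cb'): parent n4 fail=0; on 'b' 0 → fail=1;  out {1}∪{7}={1,7}
  n6('cd'): parent n4 fail=0; on 'd' 0 → fail=10;  out ∅∪∅=∅
  n11('dd'): parent n10 fail=0; on 'd' 0 → fail=10;  out {3}∪∅={3}
  n12('ce'): parent n4 fail=0; on 'e' 0 → fail=15;  out ∅∪∅=∅
  n16('ec'): parent n15 fail=0; on 'c' 0 → fail=4;  out ∅∪∅=∅
  n3('bdc'): parent n2 fail=10; on 'c' 10→0 → fail=4;  out {0}∪∅={0}
  n7('cdc'): parent n6 fail=10; on 'c' 10→0 → fail=4;  out ∅∪∅=∅
  n13('ceb'): parent n12 fail=15; on 'b' 15→0 → fail=1;  out ∅∪{7}={7}
  n17('ecb'): parent n16 fail=4; on 'b' 4 → fail=5;  out ∅∪{1,7}={1,7}
  n21('ecd'): parent n16 fail=4; on 'd' 4 → fail=6;  out {6}∪∅={6}
  n8('cdce'): parent n7 fail=4; on 'e' 4 → fail=12;  out ∅∪∅=∅
  n14('cebc'): parent n13 fail=1; on 'c' 1→0 → fail=4;  out {4}∪∅={4}
  n18('ecbc'): parent n17 fail=5; on 'c' 5→1→0 → fail=4;  out ∅∪∅=∅
  n9('cdcee'): parent n8 fail=12; on 'e' 12→15→0 → fail=15;  out {2}∪∅={2}
  n19('ecbcb'): parent n18 fail=4; on 'b' 4 → fail=5;  out ∅∪{1,7}={1,7}
  n20('ecbcbe'): parent n19 fail=5; on 'e' 5→1→0 → fail=15;  out {5}∪∅={5}

Run:
[0] read 'd'  n0⇒n10
[1] read 'a'  n10⇒n0 ·f
[2] read 'd'  n0⇒n10
[3] read 'e'  n10⇒n15 ·f
[4] read 'a'  n15⇒n0 ·f
[5] read 'c'  n0⇒n4
[6] read 'b'  n4⇒n5  → match P1@[5:6],P7@[6:6]
[7] read 'c'  n5⇒n4 ·f
[8] read 'd'  n4⇒n6
[9] read 'c'  n6⇒n7
[10] read 'b'  n7⇒n5 ·f  → match P1@[9:10],P7@[10:10]
[11] read 'e'  n5⇒n15 ·f
[12] read 'e'  n15⇒n15 ·f
[13] read 'b'  n15⇒n1 ·f  → match P7@[13:13]
[14] read 'c'  n1⇒n4 ·f
[15] read 'e'  n4⇒n12
[16] read 'b'  n12⇒n13  → match P7@[16:16]
[17] read 'c'  n13⇒n14  → match P4@[14:17]
[18] read 'b'  n14⇒n5 ·f  → match P1@[17:18],P7@[18:18]
[19] read 'd'  n5⇒n2 ·f
[20] read 'c'  n2⇒n3  → match P0@[18:20]
[21] read 'c'  n3⇒n4 ·f
[22] read 'b'  n4⇒n5  → match P1@[21:22],P7@[22:22]
[23] read 'c'  n5⇒n4 ·f
[24] read 'b'  n4⇒n5  → match P1@[23:24],P7@[24:24]
[25] read 'd'  n5⇒n2 ·f
[26] read 'd'  n2⇒n11 ·f  → match P3@[25:26]
[27] read 'd'  n11⇒n11 ·f  → match P3@[26:27]
[28] read 'c'  n11⇒n4 ·f
[29] read 'c'  n4⇒n4 ·f
[30] read 'e'  n4⇒n12
[31] read 'b'  n12⇒n13  → match P7@[31:31]
[32] read 'c'  n13⇒n14  → match P4@[29:32]
[33] read 'c'  n14⇒n4 ·f
[34] read 'e'  n4⇒n12
[35] read 'b'  n12⇒n13  → match P7@[35:35]
[36] read 'c'  n13⇒n14  → match P4@[33:36]
[37] read 'e'  n14⇒n12 ·f
[38] read 'c'  n12⇒n16 ·f
[39] read 'b'  n16⇒n17  → match P1@[38:39],P7@[39:39]
[40] read 'c'  n17⇒n18
[41] read 'b'  n18⇒n19  → match P1@[40:41],P7@[41:41]
[42] read 'e'  n19⇒n20  → match P5@[37:42]
[43] read 'd'  n20⇒n10 ·f
[44] read 'e'  n10⇒n15 ·f
[45] read 'c'  n15⇒n16
[46] read 'd'  n16⇒n21  → match P6@[44:46]
[47] read 'c'  n21⇒n7 ·f
[48] read 'd'  n7⇒n6 ·f
[49] read 'c'  n6⇒n7
[50] read 'e'  n7⇒n8
[51] read 'e'  n8⇒n9  → match P2@[47:51]
[52] read 'c'  n9⇒n16 ·f
[53] read 'd'  n16⇒n21  → match P6@[51:53]
[54] read 'c'  n21⇒n7 ·f
[55] read 'e'  n7⇒n8
[56] read 'e'  n8⇒n9  → match P2@[52:56]
[57] read 'c'  n9⇒n16 ·f
[58] read 'd'  n16⇒n21  → match P6@[56:58]
[59] read 'd'  n21⇒n11 ·f  → match P3@[58:59]
[60] read 'c'  n11⇒n4 ·f
[61] read 'e'  n4⇒n12
[62] read 'b'  n12⇒n13  → match P7@[62:62]
[63] read 'c'  n13⇒n14  → match P4@[60:63]
[64] read 'b'  n14⇒n5 ·f  → match P1@[63:64],P7@[64:64]
[65] read 'd'  n5⇒n2 ·f
[66] read 'd'  n2⇒n11 ·f  → match P3@[65:66]
[67] read 'd'  n11⇒n11 ·f  → match P3@[66:67]
[68] read 'e'  n11⇒n15 ·f
[69] read 'd'  n15⇒n10 ·f
[70] read 'b'  n10⇒n1 ·f  → match P7@[70:70]

Result: [[6,1],[6,7],[10,1],[10,7],[13,7],[16,7],[17,4],[18,1],[18,7],[20,0],[22,1],[22,7],[24,1],[24,7],[26,3],[27,3],[31,7],[32,4],[35,7],[36,4],[39,1],[39,7],[41,1],[41,7],[42,5],[46,6],[51,2],[53,6],[56,2],[58,6],[59,3],[62,7],[63,4],[64,1],[64,7],[66,3],[67,3],[70,7]]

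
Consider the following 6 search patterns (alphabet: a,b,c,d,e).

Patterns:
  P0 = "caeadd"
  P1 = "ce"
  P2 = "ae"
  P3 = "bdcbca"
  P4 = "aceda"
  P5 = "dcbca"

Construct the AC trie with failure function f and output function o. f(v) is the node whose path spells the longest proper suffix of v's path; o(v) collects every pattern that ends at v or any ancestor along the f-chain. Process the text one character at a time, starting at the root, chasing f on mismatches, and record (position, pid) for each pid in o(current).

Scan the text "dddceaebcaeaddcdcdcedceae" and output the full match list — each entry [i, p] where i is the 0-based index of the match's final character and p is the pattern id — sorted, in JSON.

Construct AC machine:
Trie nodes:
  0='ε' goto a→8 b→10 c→1 d→20
  1='c' goto a→2 e→7
  2='ca' goto e→3
  3='cae' goto a→4
  4='caea' goto d→5
  5='caead' goto d→6
  6='caeadd' goto ·  [P0 ends]
  7='ce' goto ·  [P1 ends]
  8='a' goto c→16 e→9
  9='ae' goto ·  [P2 ends]
  10='b' goto d→11
  11='bd' goto c→12
  12='bdc' goto b→13
  13='bdcb' goto c→14
  14='bdcbc' goto a→15
  15='bdcbca' goto ·  [P3 ends]
  16='ac' goto e→17
  17='ace' goto d→18
  18='aced' goto a→19
  19='aceda' goto ·  [P4 ends]
  20='d' goto c→21
  21='dc' goto b→22
  22='dcb' goto c→23
  23='dcbc' goto a→24
  24='dcbca' goto ·  [P5 ends]

Failure links (BFS by depth):
  fail(1) 'c': from fail(0)=0 chase 'c': 0 ⇒ 0;  out=∅∪out(0)=∅
  fail(8) 'a': from fail(0)=0 chase 'a': 0 ⇒ 0;  out=∅∪out(0)=∅
  fail(10) 'b': from fail(0)=0 chase 'b': 0 ⇒ 0;  out=∅∪out(0)=∅
  fail(20) 'd': from fail(0)=0 chase 'd': 0 ⇒ 0;  out=∅∪out(0)=∅
  fail(2) 'ca': from fail(1)=0 chase 'a': 0 ⇒ 8;  out=∅∪out(8)=∅
  fail(7) 'ce': from fail(1)=0 chase 'e': 0 ⇒ 0;  out={1}∪out(0)={1}
  fail(9) 'ae': from fail(8)=0 chase 'e': 0 ⇒ 0;  out={2}∪out(0)={2}
  fail(11) 'bd': from fail(10)=0 chase 'd': 0 ⇒ 20;  out=∅∪out(20)=∅
  fail(16) 'ac': from fail(8)=0 chase 'c': 0 ⇒ 1;  out=∅∪out(1)=∅
  fail(21) 'dc': from fail(20)=0 chase 'c': 0 ⇒ 1;  out=∅∪out(1)=∅
  fail(3) 'cae': from fail(2)=8 chase 'e': 8 ⇒ 9;  out=∅∪out(9)={2}
  fail(12) 'bdc': from fail(11)=20 chase 'c': 20 ⇒ 21;  out=∅∪out(21)=∅
  fail(17) 'ace': from fail(16)=1 chase 'e': 1 ⇒ 7;  out=∅∪out(7)={1}
  fail(22) 'dcb': from fail(21)=1 chase 'b': 1→0 ⇒ 10;  out=∅∪out(10)=∅
  fail(4) 'caea': from fail(3)=9 chase 'a': 9→0 ⇒ 8;  out=∅∪out(8)=∅
  fail(13) 'bdcb': from fail(12)=21 chase 'b': 21 ⇒ 22;  out=∅∪out(22)=∅
  fail(18) 'aced': from fail(17)=7 chase 'd': 7→0 ⇒ 20;  out=∅∪out(20)=∅
  fail(23) 'dcbc': from fail(22)=10 chase 'c': 10→0 ⇒ 1;  out=∅∪out(1)=∅
  fail(5) 'caead': from fail(4)=8 chase 'd': 8→0 ⇒ 20;  out=∅∪out(20)=∅
  fail(14) 'bdcbc': from fail(13)=22 chase 'c': 22 ⇒ 23;  out=∅∪out(23)=∅
  fail(19) 'aceda': from fail(18)=20 chase 'a': 20→0 ⇒ 8;  out={4}∪out(8)={4}
  fail(24) 'dcbca': from fail(23)=1 chase 'a': 1 ⇒ 2;  out={5}∪out(2)={5}
  fail(6) 'caeadd': from fail(5)=20 chase 'd': 20→0 ⇒ 20;  out={0}∪out(20)={0}
  fail(15) 'bdcbca': from fail(14)=23 chase 'a': 23 ⇒ 24;  out={3}∪out(24)={3,5}

Run:
pos 0 'd': at 20
pos 1 'd': at 20 (via fail)
pos 2 'd': at 20 (via fail)
pos 3 'c': at 21
pos 4 'e': at 7 (via fail)  ** P1@[3:4]
pos 5 'a': at 8 (via fail)
pos 6 'e': at 9  ** P2@[5:6]
pos 7 'b': at 10 (via fail)
pos 8 'c': at 1 (via fail)
pos 9 'a': at 2
pos 10 'e': at 3  ** P2@[9:10]
pos 11 'a': at 4
pos 12 'd': at 5
pos 13 'd': at 6  ** P0@[8:13]
pos 14 'c': at 21 (via fail)
pos 15 'd': at 20 (via fail)
pos 16 'c': at 21
pos 17 'd': at 20 (via fail)
pos 18 'c': at 21
pos 19 'e': at 7 (via fail)  ** P1@[18:19]
pos 20 'd': at 20 (via fail)
pos 21 'c': at 21
pos 22 'e': at 7 (via fail)  ** P1@[21:22]
pos 23 'a': at 8 (via fail)
pos 24 'e': at 9  ** P2@[23:24]

All matches (sorted): [[4,1],[6,2],[10,2],[13,0],[19,1],[22,1],[24,2]]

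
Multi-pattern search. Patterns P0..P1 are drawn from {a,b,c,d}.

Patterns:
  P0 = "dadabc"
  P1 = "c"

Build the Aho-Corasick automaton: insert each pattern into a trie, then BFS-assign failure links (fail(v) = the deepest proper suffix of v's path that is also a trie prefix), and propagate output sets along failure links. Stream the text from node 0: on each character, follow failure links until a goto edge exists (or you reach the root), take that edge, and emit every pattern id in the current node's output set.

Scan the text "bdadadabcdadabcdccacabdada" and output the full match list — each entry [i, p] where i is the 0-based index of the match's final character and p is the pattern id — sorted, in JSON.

Build:
Trie nodes:
  n0 'ε': c→7 d→1
  n1 'd': a→2
  n2 'da': d→3
  n3 'dad': a→4
  n4 'dada': b→5
  n5 'dadab': c→6
  n6 'dadabc': ·  [P0 ends]
  n7 'c': ·  [P1 ends]

Failure links (BFS by depth):
  n1('d'): parent n0 fail=0; on 'd' 0 → fail=0;  out ∅∪∅=∅
  n7('c'): parent n0 fail=0; on 'c' 0 → fail=0;  out {1}∪∅={1}
  n2('da'): parent n1 fail=0; on 'a' 0 → fail=0;  out ∅∪∅=∅
  n3('dad'): parent n2 fail=0; on 'd' 0 → fail=1;  out ∅∪∅=∅
  n4('dada'): parent n3 fail=1; on 'a' 1 → fail=2;  out ∅∪∅=∅
  n5('dadab'): parent n4 fail=2; on 'b' 2→0 → fail=0;  out ∅∪∅=∅
  n6('dadabc'): parent n5 fail=0; on 'c' 0 → fail=7;  out {0}∪{1}={0,1}

Text stream:
[0] read 'b'  n0⇒n0
[1] read 'd'  n0⇒n1
[2] read 'a'  n1⇒n2
[3] read 'd'  n2⇒n3
[4] read 'a'  n3⇒n4
[5] read 'd'  n4⇒n3 (fail-walked)
[6] read 'a'  n3⇒n4
[7] read 'b'  n4⇒n5
[8] read 'c'  n5⇒n6  emit P0@[3:8],P1@[8:8]
[9] read 'd'  n6⇒n1 (fail-walked)
[10] read 'a'  n1⇒n2
[11] read 'd'  n2⇒n3
[12] read 'a'  n3⇒n4
[13] read 'b'  n4⇒n5
[14] read 'c'  n5⇒n6  emit P0@[9:14],P1@[14:14]
[15] read 'd'  n6⇒n1 (fail-walked)
[16] read 'c'  n1⇒n7 (fail-walked)  emit P1@[16:16]
[17] read 'c'  n7⇒n7 (fail-walked)  emit P1@[17:17]
[18] read 'a'  n7⇒n0 (fail-walked)
[19] read 'c'  n0⇒n7  emit P1@[19:19]
[20] read 'a'  n7⇒n0 (fail-walked)
[21] read 'b'  n0⇒n0
[22] read 'd'  n0⇒n1
[23] read 'a'  n1⇒n2
[24] read 'd'  n2⇒n3
[25] read 'a'  n3⇒n4

All matches (sorted): [[8,0],[8,1],[14,0],[14,1],[16,1],[17,1],[19,1]]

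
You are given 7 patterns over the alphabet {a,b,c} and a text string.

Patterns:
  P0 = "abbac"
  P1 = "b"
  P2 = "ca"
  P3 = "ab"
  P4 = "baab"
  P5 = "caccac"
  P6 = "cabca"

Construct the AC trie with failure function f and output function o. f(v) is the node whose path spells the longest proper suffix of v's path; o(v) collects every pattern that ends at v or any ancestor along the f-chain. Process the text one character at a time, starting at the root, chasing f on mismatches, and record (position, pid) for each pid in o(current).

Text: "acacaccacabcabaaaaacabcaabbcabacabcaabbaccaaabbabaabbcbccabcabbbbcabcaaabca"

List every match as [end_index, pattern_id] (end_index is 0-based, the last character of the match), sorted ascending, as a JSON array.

Build:
Trie nodes:
  0='ε' goto a→1 b→6 c→7
  1='a' goto b→2
  2='ab' goto b→3  [P3 ends]
  3='abb' goto a→4
  4='abba' goto c→5
  5='abbac' goto ·  [P0 ends]
  6='b' goto a→9  [P1 ends]
  7='c' goto a→8
  8='ca' goto b→16 c→12  [P2 ends]
  9='ba' goto a→10
  10='baa' goto b→11
  11='baab' goto ·  [P4 ends]
  12='cac' goto c→13
  13='cacc' goto a→14
  14='cacca' goto c→15
  15='caccac' goto ·  [P5 ends]
  16='cab' goto c→17
  17='cabc' goto a→18
  18='cabca' goto ·  [P6 ends]

Failure links (BFS by depth):
  n1('a'): parent n0 fail=0; on 'a' 0 → fail=0;  out ∅∪∅=∅
  n6('b'): parent n0 fail=0; on 'b' 0 → fail=0;  out {1}∪∅={1}
  n7('c'): parent n0 fail=0; on 'c' 0 → fail=0;  out ∅∪∅=∅
  n2('ab'): parent n1 fail=0; on 'b' 0 → fail=6;  out {3}∪{1}={1,3}
  n8('ca'): parent n7 fail=0; on 'a' 0 → fail=1;  out {2}∪∅={2}
  n9('ba'): parent n6 fail=0; on 'a' 0 → fail=1;  out ∅∪∅=∅
  n3('abb'): parent n2 fail=6; on 'b' 6→0 → fail=6;  out ∅∪{1}={1}
  n10('baa'): parent n9 fail=1; on 'a' 1→0 → fail=1;  out ∅∪∅=∅
  n12('cac'): parent n8 fail=1; on 'c' 1→0 → fail=7;  out ∅∪∅=∅
  n16('cab'): parent n8 fail=1; on 'b' 1 → fail=2;  out ∅∪{1,3}={1,3}
  n4('abba'): parent n3 fail=6; on 'a' 6 → fail=9;  out ∅∪∅=∅
  n11('baab'): parent n10 fail=1; on 'b' 1 → fail=2;  out {4}∪{1,3}={1,3,4}
  n13('cacc'): parent n12 fail=7; on 'c' 7→0 → fail=7;  out ∅∪∅=∅
  n17('cabc'): parent n16 fail=2; on 'c' 2→6→0 → fail=7;  out ∅∪∅=∅
  n5('abbac'): parent n4 fail=9; on 'c' 9→1→0 → fail=7;  out {0}∪∅={0}
  n14('cacca'): parent n13 fail=7; on 'a' 7 → fail=8;  out ∅∪{2}={2}
  n18('cabca'): parent n17 fail=7; on 'a' 7 → fail=8;  out {6}∪{2}={2,6}
  n15('caccac'): parent n14 fail=8; on 'c' 8 → fail=12;  out {5}∪∅={5}

Text stream:
[0] read 'a'  n0⇒n1
[1] read 'c'  n1⇒n7 ·f
[2] read 'a'  n7⇒n8  → match P2@[1:2]
[3] read 'c'  n8⇒n12
[4] read 'a'  n12⇒n8 ·f  → match P2@[3:4]
[5] read 'c'  n8⇒n12
[6] read 'c'  n12⇒n13
[7] read 'a'  n13⇒n14  → match P2@[6:7]
[8] read 'c'  n14⇒n15  → match P5@[3:8]
[9] read 'a'  n15⇒n8 ·f  → match P2@[8:9]
[10] read 'b'  n8⇒n16  → match P1@[10:10],P3@[9:10]
[11] read 'c'  n16⇒n17
[12] read 'a'  n17⇒n18  → match P2@[11:12],P6@[8:12]
[13] read 'b'  n18⇒n16 ·f  → match P1@[13:13],P3@[12:13]
[14] read 'a'  n16⇒n9 ·f
[15] read 'a'  n9⇒n10
[16] read 'a'  n10⇒n1 ·f
[17] read 'a'  n1⇒n1 ·f
[18] read 'a'  n1⇒n1 ·f
[19] read 'c'  n1⇒n7 ·f
[20] read 'a'  n7⇒n8  → match P2@[19:20]
[21] read 'b'  n8⇒n16  → match P1@[21:21],P3@[20:21]
[22] read 'c'  n16⇒n17
[23] read 'a'  n17⇒n18  → match P2@[22:23],P6@[19:23]
[24] read 'a'  n18⇒n1 ·f
[25] read 'b'  n1⇒n2  → match P1@[25:25],P3@[24:25]
[26] read 'b'  n2⇒n3  → match P1@[26:26]
[27] read 'c'  n3⇒n7 ·f
[28] read 'a'  n7⇒n8  → match P2@[27:28]
[29] read 'b'  n8⇒n16  → match P1@[29:29],P3@[28:29]
[30] read 'a'  n16⇒n9 ·f
[31] read 'c'  n9⇒n7 ·f
[32] read 'a'  n7⇒n8  → match P2@[31:32]
[33] read 'b'  n8⇒n16  → match P1@[33:33],P3@[32:33]
[34] read 'c'  n16⇒n17
[35] read 'a'  n17⇒n18  → match P2@[34:35],P6@[31:35]
[36] read 'a'  n18⇒n1 ·f
[37] read 'b'  n1⇒n2  → match P1@[37:37],P3@[36:37]
[38] read 'b'  n2⇒n3  → match P1@[38:38]
[39] read 'a'  n3⇒n4
[40] read 'c'  n4⇒n5  → match P0@[36:40]
[41] read 'c'  n5⇒n7 ·f
[42] read 'a'  n7⇒n8  → match P2@[41:42]
[43] read 'a'  n8⇒n1 ·f
[44] read 'a'  n1⇒n1 ·f
[45] read 'b'  n1⇒n2  → match P1@[45:45],P3@[44:45]
[46] read 'b'  n2⇒n3  → match P1@[46:46]
[47] read 'a'  n3⇒n4
[48] read 'b'  n4⇒n2 ·f  → match P1@[48:48],P3@[47:48]
[49] read 'a'  n2⇒n9 ·f
[50] read 'a'  n9⇒n10
[51] read 'b'  n10⇒n11  → match P1@[51:51],P3@[50:51],P4@[48:51]
[52] read 'b'  n11⇒n3 ·f  → match P1@[52:52]
[53] read 'c'  n3⇒n7 ·f
[54] read 'b'  n7⇒n6 ·f  → match P1@[54:54]
[55] read 'c'  n6⇒n7 ·f
[56] read 'c'  n7⇒n7 ·f
[57] read 'a'  n7⇒n8  → match P2@[56:57]
[58] read 'b'  n8⇒n16  → match P1@[58:58],P3@[57:58]
[59] read 'c'  n16⇒n17
[60] read 'a'  n17⇒n18  → match P2@[59:60],P6@[56:60]
[61] read 'b'  n18⇒n16 ·f  → match P1@[61:61],P3@[60:61]
[62] read 'b'  n16⇒n3 ·f  → match P1@[62:62]
[63] read 'b'  n3⇒n6 ·f  → match P1@[63:63]
[64] read 'b'  n6⇒n6 ·f  → match P1@[64:64]
[65] read 'c'  n6⇒n7 ·f
[66] read 'a'  n7⇒n8  → match P2@[65:66]
[67] read 'b'  n8⇒n16  → match P1@[67:67],P3@[66:67]
[68] read 'c'  n16⇒n17
[69] read 'a'  n17⇒n18  → match P2@[68:69],P6@[65:69]
[70] read 'a'  n18⇒n1 ·f
[71] read 'a'  n1⇒n1 ·f
[72] read 'b'  n1⇒n2  → match P1@[72:72],P3@[71:72]
[73] read 'c'  n2⇒n7 ·f
[74] read 'a'  n7⇒n8  → match P2@[73:74]

All matches (sorted): [[2,2],[4,2],[7,2],[8,5],[9,2],[10,1],[10,3],[12,2],[12,6],[13,1],[13,3],[20,2],[21,1],[21,3],[23,2],[23,6],[25,1],[25,3],[26,1],[28,2],[29,1],[29,3],[32,2],[33,1],[33,3],[35,2],[35,6],[37,1],[37,3],[38,1],[40,0],[42,2],[45,1],[45,3],[46,1],[48,1],[48,3],[51,1],[51,3],[51,4],[52,1],[54,1],[57,2],[58,1],[58,3],[60,2],[60,6],[61,1],[61,3],[62,1],[63,1],[64,1],[66,2],[67,1],[67,3],[69,2],[69,6],[72,1],[72,3],[74,2]]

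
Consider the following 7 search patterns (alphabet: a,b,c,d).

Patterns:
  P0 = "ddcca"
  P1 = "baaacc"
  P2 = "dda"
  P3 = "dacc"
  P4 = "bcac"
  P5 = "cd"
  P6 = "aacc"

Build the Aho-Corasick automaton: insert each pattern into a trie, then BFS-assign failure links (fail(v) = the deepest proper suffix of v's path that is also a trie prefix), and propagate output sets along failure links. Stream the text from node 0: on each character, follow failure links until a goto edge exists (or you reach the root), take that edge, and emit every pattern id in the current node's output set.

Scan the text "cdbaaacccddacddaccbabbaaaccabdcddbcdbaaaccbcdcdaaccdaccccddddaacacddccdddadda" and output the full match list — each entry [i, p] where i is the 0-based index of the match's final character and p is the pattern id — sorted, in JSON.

Construct AC machine:
Trie (insert patterns):
  n0 'ε': a→21 b→6 c→19 d→1
  n1 'd': a→13 d→2
  n2 'dd': a→12 c→3
  n3 'ddc': c→4
  n4 'ddcc': a→5
  n5 'ddcca': ·  ←P0
  n6 'b': a→7 c→16
  n7 'ba': a→8
  n8 'baa': a→9
  n9 'baaa': c→10
  n10 'baaac': c→11
  n11 'baaacc': ·  ←P1
  n12 'dda': ·  ←P2
  n13 'da': c→14
  n14 'dac': c→15
  n15 'dacc': ·  ←P3
  n16 'bc': a→17
  n17 'bca': c→18
  n18 'bcac': ·  ←P4
  n19 'c': d→20
  n20 'cd': ·  ←P5
  n21 'a': a→22
  n22 'aa': c→23
  n23 'aac': c→24
  n24 'aacc': ·  ←P6

Failure links (BFS by depth):
  n1('d'): parent n0 fail=0; on 'd' 0 → fail=0;  out ∅∪∅=∅
  n6('b'): parent n0 fail=0; on 'b' 0 → fail=0;  out ∅∪∅=∅
  n19('c'): parent n0 fail=0; on 'c' 0 → fail=0;  out ∅∪∅=∅
  n21('a'): parent n0 fail=0; on 'a' 0 → fail=0;  out ∅∪∅=∅
  n2('dd'): parent n1 fail=0; on 'd' 0 → fail=1;  out ∅∪∅=∅
  n7('ba'): parent n6 fail=0; on 'a' 0 → fail=21;  out ∅∪∅=∅
  n13('da'): parent n1 fail=0; on 'a' 0 → fail=21;  out ∅∪∅=∅
  n16('bc'): parent n6 fail=0; on 'c' 0 → fail=19;  out ∅∪∅=∅
  n20('cd'): parent n19 fail=0; on 'd' 0 → fail=1;  out {5}∪∅={5}
  n22('aa'): parent n21 fail=0; on 'a' 0 → fail=21;  out ∅∪∅=∅
  n3('ddc'): parent n2 fail=1; on 'c' 1→0 → fail=19;  out ∅∪∅=∅
  n8('baa'): parent n7 fail=21; on 'a' 21 → fail=22;  out ∅∪∅=∅
  n12('dda'): parent n2 fail=1; on 'a' 1 → fail=13;  out {2}∪∅={2}
  n14('dac'): parent n13 fail=21; on 'c' 21→0 → fail=19;  out ∅∪∅=∅
  n17('bca'): parent n16 fail=19; on 'a' 19→0 → fail=21;  out ∅∪∅=∅
  n23('aac'): parent n22 fail=21; on 'c' 21→0 → fail=19;  out ∅∪∅=∅
  n4('ddcc'): parent n3 fail=19; on 'c' 19→0 → fail=19;  out ∅∪∅=∅
  n9('baaa'): parent n8 fail=22; on 'a' 22→21 → fail=22;  out ∅∪∅=∅
  n15('dacc'): parent n14 fail=19; on 'c' 19→0 → fail=19;  out {3}∪∅={3}
  n18('bcac'): parent n17 fail=21; on 'c' 21→0 → fail=19;  out {4}∪∅={4}
  n24('aacc'): parent n23 fail=19; on 'c' 19→0 → fail=19;  out {6}∪∅={6}
  n5('ddcca'): parent n4 fail=19; on 'a' 19→0 → fail=21;  out {0}∪∅={0}
  n10('baaac'): parent n9 fail=22; on 'c' 22 → fail=23;  out ∅∪∅=∅
  n11('baaacc'): parent n10 fail=23; on 'c' 23 → fail=24;  out {1}∪{6}={1,6}

Run:
pos 0 'c': at 19
pos 1 'd': at 20  ** P5@[0:1]
pos 2 'b': at 6 (via fail)
pos 3 'a': at 7
pos 4 'a': at 8
pos 5 'a': at 9
pos 6 'c': at 10
pos 7 'c': at 11  ** P1@[2:7],P6@[4:7]
pos 8 'c': at 19 (via fail)
pos 9 'd': at 20  ** P5@[8:9]
pos 10 'd': at 2 (via fail)
pos 11 'a': at 12  ** P2@[9:11]
pos 12 'c': at 14 (via fail)
pos 13 'd': at 20 (via fail)  ** P5@[12:13]
pos 14 'd': at 2 (via fail)
pos 15 'a': at 12  ** P2@[13:15]
pos 16 'c': at 14 (via fail)
pos 17 'c': at 15  ** P3@[14:17]
pos 18 'b': at 6 (via fail)
pos 19 'a': at 7
pos 20 'b': at 6 (via fail)
pos 21 'b': at 6 (via fail)
pos 22 'a': at 7
pos 23 'a': at 8
pos 24 'a': at 9
pos 25 'c': at 10
pos 26 'c': at 11  ** P1@[21:26],P6@[23:26]
pos 27 'a': at 21 (via fail)
pos 28 'b': at 6 (via fail)
pos 29 'd': at 1 (via fail)
pos 30 'c': at 19 (via fail)
pos 31 'd': at 20  ** P5@[30:31]
pos 32 'd': at 2 (via fail)
pos 33 'b': at 6 (via fail)
pos 34 'c': at 16
pos 35 'd': at 20 (via fail)  ** P5@[34:35]
pos 36 'b': at 6 (via fail)
pos 37 'a': at 7
pos 38 'a': at 8
pos 39 'a': at 9
pos 40 'c': at 10
pos 41 'c': at 11  ** P1@[36:41],P6@[38:41]
pos 42 'b': at 6 (via fail)
pos 43 'c': at 16
pos 44 'd': at 20 (via fail)  ** P5@[43:44]
pos 45 'c': at 19 (via fail)
pos 46 'd': at 20  ** P5@[45:46]
pos 47 'a': at 13 (via fail)
pos 48 'a': at 22 (via fail)
pos 49 'c': at 23
pos 50 'c': at 24  ** P6@[47:50]
pos 51 'd': at 20 (via fail)  ** P5@[50:51]
pos 52 'a': at 13 (via fail)
pos 53 'c': at 14
pos 54 'c': at 15  ** P3@[51:54]
pos 55 'c': at 19 (via fail)
pos 56 'c': at 19 (via fail)
pos 57 'd': at 20  ** P5@[56:57]
pos 58 'd': at 2 (via fail)
pos 59 'd': at 2 (via fail)
pos 60 'd': at 2 (via fail)
pos 61 'a': at 12  ** P2@[59:61]
pos 62 'a': at 22 (via fail)
pos 63 'c': at 23
pos 64 'a': at 21 (via fail)
pos 65 'c': at 19 (via fail)
pos 66 'd': at 20  ** P5@[65:66]
pos 67 'd': at 2 (via fail)
pos 68 'c': at 3
pos 69 'c': at 4
pos 70 'd': at 20 (via fail)  ** P5@[69:70]
pos 71 'd': at 2 (via fail)
pos 72 'd': at 2 (via fail)
pos 73 'a': at 12  ** P2@[71:73]
pos 74 'd': at 1 (via fail)
pos 75 'd': at 2
pos 76 'a': at 12  ** P2@[74:76]

Matches: [[1,5],[7,1],[7,6],[9,5],[11,2],[13,5],[15,2],[17,3],[26,1],[26,6],[31,5],[35,5],[41,1],[41,6],[44,5],[46,5],[50,6],[51,5],[54,3],[57,5],[61,2],[66,5],[70,5],[73,2],[76,2]]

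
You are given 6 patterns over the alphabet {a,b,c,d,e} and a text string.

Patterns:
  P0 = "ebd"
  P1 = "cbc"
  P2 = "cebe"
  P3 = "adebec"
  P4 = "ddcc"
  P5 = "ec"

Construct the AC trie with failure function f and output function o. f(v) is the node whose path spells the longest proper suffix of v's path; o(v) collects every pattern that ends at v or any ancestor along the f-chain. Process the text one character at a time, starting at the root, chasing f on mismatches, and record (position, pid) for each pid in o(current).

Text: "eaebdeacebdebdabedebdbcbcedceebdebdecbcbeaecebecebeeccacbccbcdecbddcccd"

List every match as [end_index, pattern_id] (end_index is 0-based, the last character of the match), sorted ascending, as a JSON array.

Build automaton:
Trie (insert patterns):
  n0 'ε': a→10 c→4 d→16 e→1
  n1 'e': b→2 c→20
  n2 'eb': d→3
  n3 'ebd': ·  [P0 ends]
  n4 'c': b→5 e→7
  n5 'cb': c→6
  n6 'cbc': ·  [P1 ends]
  n7 'ce': b→8
  n8 'ceb': e→9
  n9 'cebe': ·  [P2 ends]
  n10 'a': d→11
  n11 'ad': e→12
  n12 'ade': b→13
  n13 'adeb': e→14
  n14 'adebe': c→15
  n15 'adebec': ·  [P3 ends]
  n16 'd': d→17
  n17 'dd': c→18
  n18 'ddc': c→19
  n19 'ddcc': ·  [P4 ends]
  n20 'ec': ·  [P5 ends]

Failure links (BFS by depth):
  n1('e'): parent n0 fail=0; on 'e' 0 → fail=0;  out ∅∪∅=∅
  n4('c'): parent n0 fail=0; on 'c' 0 → fail=0;  out ∅∪∅=∅
  n10('a'): parent n0 fail=0; on 'a' 0 → fail=0;  out ∅∪∅=∅
  n16('d'): parent n0 fail=0; on 'd' 0 → fail=0;  out ∅∪∅=∅
  n2('eb'): parent n1 fail=0; on 'b' 0 → fail=0;  out ∅∪∅=∅
  n5('cb'): parent n4 fail=0; on 'b' 0 → fail=0;  out ∅∪∅=∅
  n7('ce'): parent n4 fail=0; on 'e' 0 → fail=1;  out ∅∪∅=∅
  n11('ad'): parent n10 fail=0; on 'd' 0 → fail=16;  out ∅∪∅=∅
  n17('dd'): parent n16 fail=0; on 'd' 0 → fail=16;  out ∅∪∅=∅
  n20('ec'): parent n1 fail=0; on 'c' 0 → fail=4;  out {5}∪∅={5}
  n3('ebd'): parent n2 fail=0; on 'd' 0 → fail=16;  out {0}∪∅={0}
  n6('cbc'): parent n5 fail=0; on 'c' 0 → fail=4;  out {1}∪∅={1}
  n8('ceb'): parent n7 fail=1; on 'b' 1 → fail=2;  out ∅∪∅=∅
  n12('ade'): parent n11 fail=16; on 'e' 16→0 → fail=1;  out ∅∪∅=∅
  n18('ddc'): parent n17 fail=16; on 'c' 16→0 → fail=4;  out ∅∪∅=∅
  n9('cebe'): parent n8 fail=2; on 'e' 2→0 → fail=1;  out {2}∪∅={2}
  n13('adeb'): parent n12 fail=1; on 'b' 1 → fail=2;  out ∅∪∅=∅
  n19('ddcc'): parent n18 fail=4; on 'c' 4→0 → fail=4;  out {4}∪∅={4}
  n14('adebe'): parent n13 fail=2; on 'e' 2→0 → fail=1;  out ∅∪∅=∅
  n15('adebec'): parent n14 fail=1; on 'c' 1 → fail=20;  out {3}∪{5}={3,5}

Run:
pos 0 'e': at 1
pos 1 'a': at 10 (fail-walked)
pos 2 'e': at 1 (fail-walked)
pos 3 'b': at 2
pos 4 'd': at 3  ** P0@[2:4]
pos 5 'e': at 1 (fail-walked)
pos 6 'a': at 10 (fail-walked)
pos 7 'c': at 4 (fail-walked)
pos 8 'e': at 7
pos 9 'b': at 8
pos 10 'd': at 3 (fail-walked)  ** P0@[8:10]
pos 11 'e': at 1 (fail-walked)
pos 12 'b': at 2
pos 13 'd': at 3  ** P0@[11:13]
pos 14 'a': at 10 (fail-walked)
pos 15 'b': at 0 (fail-walked)
pos 16 'e': at 1
pos 17 'd': at 16 (fail-walked)
pos 18 'e': at 1 (fail-walked)
pos 19 'b': at 2
pos 20 'd': at 3  ** P0@[18:20]
pos 21 'b': at 0 (fail-walked)
pos 22 'c': at 4
pos 23 'b': at 5
pos 24 'c': at 6  ** P1@[22:24]
pos 25 'e': at 7 (fail-walked)
pos 26 'd': at 16 (fail-walked)
pos 27 'c': at 4 (fail-walked)
pos 28 'e': at 7
pos 29 'e': at 1 (fail-walked)
pos 30 'b': at 2
pos 31 'd': at 3  ** P0@[29:31]
pos 32 'e': at 1 (fail-walked)
pos 33 'b': at 2
pos 34 'd': at 3  ** P0@[32:34]
pos 35 'e': at 1 (fail-walked)
pos 36 'c': at 20  ** P5@[35:36]
pos 37 'b': at 5 (fail-walked)
pos 38 'c': at 6  ** P1@[36:38]
pos 39 'b': at 5 (fail-walked)
pos 40 'e': at 1 (fail-walked)
pos 41 'a': at 10 (fail-walked)
pos 42 'e': at 1 (fail-walked)
pos 43 'c': at 20  ** P5@[42:43]
pos 44 'e': at 7 (fail-walked)
pos 45 'b': at 8
pos 46 'e': at 9  ** P2@[43:46]
pos 47 'c': at 20 (fail-walked)  ** P5@[46:47]
pos 48 'e': at 7 (fail-walked)
pos 49 'b': at 8
pos 50 'e': at 9  ** P2@[47:50]
pos 51 'e': at 1 (fail-walked)
pos 52 'c': at 20  ** P5@[51:52]
pos 53 'c': at 4 (fail-walked)
pos 54 'a': at 10 (fail-walked)
pos 55 'c': at 4 (fail-walked)
pos 56 'b': at 5
pos 57 'c': at 6  ** P1@[55:57]
pos 58 'c': at 4 (fail-walked)
pos 59 'b': at 5
pos 60 'c': at 6  ** P1@[58:60]
pos 61 'd': at 16 (fail-walked)
pos 62 'e': at 1 (fail-walked)
pos 63 'c': at 20  ** P5@[62:63]
pos 64 'b': at 5 (fail-walked)
pos 65 'd': at 16 (fail-walked)
pos 66 'd': at 17
pos 67 'c': at 18
pos 68 'c': at 19  ** P4@[65:68]
pos 69 'c': at 4 (fail-walked)
pos 70 'd': at 16 (fail-walked)

Matches: [[4,0],[10,0],[13,0],[20,0],[24,1],[31,0],[34,0],[36,5],[38,1],[43,5],[46,2],[47,5],[50,2],[52,5],[57,1],[60,1],[63,5],[68,4]]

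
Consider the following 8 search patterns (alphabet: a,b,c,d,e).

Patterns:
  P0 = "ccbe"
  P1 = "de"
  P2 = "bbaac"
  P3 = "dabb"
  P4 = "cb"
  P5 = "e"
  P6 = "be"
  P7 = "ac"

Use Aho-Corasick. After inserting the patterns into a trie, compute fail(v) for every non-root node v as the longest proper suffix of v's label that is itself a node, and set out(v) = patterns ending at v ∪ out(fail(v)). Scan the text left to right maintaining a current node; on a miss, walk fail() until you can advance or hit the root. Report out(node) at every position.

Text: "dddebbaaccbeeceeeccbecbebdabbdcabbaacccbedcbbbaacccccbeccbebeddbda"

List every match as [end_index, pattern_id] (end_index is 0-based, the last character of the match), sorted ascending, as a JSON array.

Build:
Trie (insert patterns):
  0='ε' goto a→18 b→7 c→1 d→5 e→16
  1='c' goto b→15 c→2
  2='cc' goto b→3
  3='ccb' goto e→4
  4='ccbe' goto ·  [P0 ends]
  5='d' goto a→12 e→6
  6='de' goto ·  [P1 ends]
  7='b' goto b→8 e→17
  8='bb' goto a→9
  9='bba' goto a→10
  10='bbaa' goto c→11
  11='bbaac' goto ·  [P2 ends]
  12='da' goto b→13
  13='dab' goto b→14
  14='dabb' goto ·  [P3 ends]
  15='cb' goto ·  [P4 ends]
  16='e' goto ·  [P5 ends]
  17='be' goto ·  [P6 ends]
  18='a' goto c→19
  19='ac' goto ·  [P7 ends]

BFS fail/out derivation:
  fail(1) 'c': from fail(0)=0 chase 'c': 0 ⇒ 0;  out=∅∪out(0)=∅
  fail(5) 'd': from fail(0)=0 chase 'd': 0 ⇒ 0;  out=∅∪out(0)=∅
  fail(7) 'b': from fail(0)=0 chase 'b': 0 ⇒ 0;  out=∅∪out(0)=∅
  fail(16) 'e': from fail(0)=0 chase 'e': 0 ⇒ 0;  out={5}∪out(0)={5}
  fail(18) 'a': from fail(0)=0 chase 'a': 0 ⇒ 0;  out=∅∪out(0)=∅
  fail(2) 'cc': from fail(1)=0 chase 'c': 0 ⇒ 1;  out=∅∪out(1)=∅
  fail(6) 'de': from fail(5)=0 chase 'e': 0 ⇒ 16;  out={1}∪out(16)={1,5}
  fail(8) 'bb': from fail(7)=0 chase 'b': 0 ⇒ 7;  out=∅∪out(7)=∅
  fail(12) 'da': from fail(5)=0 chase 'a': 0 ⇒ 18;  out=∅∪out(18)=∅
  fail(15) 'cb': from fail(1)=0 chase 'b': 0 ⇒ 7;  out={4}∪out(7)={4}
  fail(17) 'be': from fail(7)=0 chase 'e': 0 ⇒ 16;  out={6}∪out(16)={5,6}
  fail(19) 'ac': from fail(18)=0 chase 'c': 0 ⇒ 1;  out={7}∪out(1)={7}
  fail(3) 'ccb': from fail(2)=1 chase 'b': 1 ⇒ 15;  out=∅∪out(15)={4}
  fail(9) 'bba': from fail(8)=7 chase 'a': 7→0 ⇒ 18;  out=∅∪out(18)=∅
  fail(13) 'dab': from fail(12)=18 chase 'b': 18→0 ⇒ 7;  out=∅∪out(7)=∅
  fail(4) 'ccbe': from fail(3)=15 chase 'e': 15→7 ⇒ 17;  out={0}∪out(17)={0,5,6}
  fail(10) 'bbaa': from fail(9)=18 chase 'a': 18→0 ⇒ 18;  out=∅∪out(18)=∅
  fail(14) 'dabb': from fail(13)=7 chase 'b': 7 ⇒ 8;  out={3}∪out(8)={3}
  fail(11) 'bbaac': from fail(10)=18 chase 'c': 18 ⇒ 19;  out={2}∪out(19)={2,7}

Run:
i=0 'd': node 0→5
i=1 'd': node 5→5 (fail-walked)
i=2 'd': node 5→5 (fail-walked)
i=3 'e': node 5→6  ** P1@[2:3],P5@[3:3]
i=4 'b': node 6→7 (fail-walked)
i=5 'b': node 7→8
i=6 'a': node 8→9
i=7 'a': node 9→10
i=8 'c': node 10→11  ** P2@[4:8],P7@[7:8]
i=9 'c': node 11→2 (fail-walked)
i=10 'b': node 2→3  ** P4@[9:10]
i=11 'e': node 3→4  ** P0@[8:11],P5@[11:11],P6@[10:11]
i=12 'e': node 4→16 (fail-walked)  ** P5@[12:12]
i=13 'c': node 16→1 (fail-walked)
i=14 'e': node 1→16 (fail-walked)  ** P5@[14:14]
i=15 'e': node 16→16 (fail-walked)  ** P5@[15:15]
i=16 'e': node 16→16 (fail-walked)  ** P5@[16:16]
i=17 'c': node 16→1 (fail-walked)
i=18 'c': node 1→2
i=19 'b': node 2→3  ** P4@[18:19]
i=20 'e': node 3→4  ** P0@[17:20],P5@[20:20],P6@[19:20]
i=21 'c': node 4→1 (fail-walked)
i=22 'b': node 1→15  ** P4@[21:22]
i=23 'e': node 15→17 (fail-walked)  ** P5@[23:23],P6@[22:23]
i=24 'b': node 17→7 (fail-walked)
i=25 'd': node 7→5 (fail-walked)
i=26 'a': node 5→12
i=27 'b': node 12→13
i=28 'b': node 13→14  ** P3@[25:28]
i=29 'd': node 14→5 (fail-walked)
i=30 'c': node 5→1 (fail-walked)
i=31 'a': node 1→18 (fail-walked)
i=32 'b': node 18→7 (fail-walked)
i=33 'b': node 7→8
i=34 'a': node 8→9
i=35 'a': node 9→10
i=36 'c': node 10→11  ** P2@[32:36],P7@[35:36]
i=37 'c': node 11→2 (fail-walked)
i=38 'c': node 2→2 (fail-walked)
i=39 'b': node 2→3  ** P4@[38:39]
i=40 'e': node 3→4  ** P0@[37:40],P5@[40:40],P6@[39:40]
i=41 'd': node 4→5 (fail-walked)
i=42 'c': node 5→1 (fail-walked)
i=43 'b': node 1→15  ** P4@[42:43]
i=44 'b': node 15→8 (fail-walked)
i=45 'b': node 8→8 (fail-walked)
i=46 'a': node 8→9
i=47 'a': node 9→10
i=48 'c': node 10→11  ** P2@[44:48],P7@[47:48]
i=49 'c': node 11→2 (fail-walked)
i=50 'c': node 2→2 (fail-walked)
i=51 'c': node 2→2 (fail-walked)
i=52 'c': node 2→2 (fail-walked)
i=53 'b': node 2→3  ** P4@[52:53]
i=54 'e': node 3→4  ** P0@[51:54],P5@[54:54],P6@[53:54]
i=55 'c': node 4→1 (fail-walked)
i=56 'c': node 1→2
i=57 'b': node 2→3  ** P4@[56:57]
i=58 'e': node 3→4  ** P0@[55:58],P5@[58:58],P6@[57:58]
i=59 'b': node 4→7 (fail-walked)
i=60 'e': node 7→17  ** P5@[60:60],P6@[59:60]
i=61 'd': node 17→5 (fail-walked)
i=62 'd': node 5→5 (fail-walked)
i=63 'b': node 5→7 (fail-walked)
i=64 'd': node 7→5 (fail-walked)
i=65 'a': node 5→12

All matches (sorted): [[3,1],[3,5],[8,2],[8,7],[10,4],[11,0],[11,5],[11,6],[12,5],[14,5],[15,5],[16,5],[19,4],[20,0],[20,5],[20,6],[22,4],[23,5],[23,6],[28,3],[36,2],[36,7],[39,4],[40,0],[40,5],[40,6],[43,4],[48,2],[48,7],[53,4],[54,0],[54,5],[54,6],[57,4],[58,0],[58,5],[58,6],[60,5],[60,6]]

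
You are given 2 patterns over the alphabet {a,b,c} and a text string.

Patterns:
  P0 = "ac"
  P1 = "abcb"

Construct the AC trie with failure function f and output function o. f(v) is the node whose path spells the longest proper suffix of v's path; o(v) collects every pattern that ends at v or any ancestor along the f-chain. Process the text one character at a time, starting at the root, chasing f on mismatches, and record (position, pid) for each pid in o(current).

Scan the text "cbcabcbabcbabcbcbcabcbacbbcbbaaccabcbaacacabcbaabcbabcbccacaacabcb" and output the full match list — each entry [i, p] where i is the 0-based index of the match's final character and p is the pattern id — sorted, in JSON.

Construct AC machine:
Trie nodes:
  n0 'ε': a→1
  n1 'a': b→3 c→2
  n2 'ac': ·  [P0 ends]
  n3 'ab': c→4
  n4 'abc': b→5
  n5 'abcb': ·  [P1 ends]

BFS fail/out derivation:
  fail(1) 'a': from fail(0)=0 chase 'a': 0 ⇒ 0;  out=∅∪out(0)=∅
  fail(2) 'ac': from fail(1)=0 chase 'c': 0 ⇒ 0;  out={0}∪out(0)={0}
  fail(3) 'ab': from fail(1)=0 chase 'b': 0 ⇒ 0;  out=∅∪out(0)=∅
  fail(4) 'abc': from fail(3)=0 chase 'c': 0 ⇒ 0;  out=∅∪out(0)=∅
  fail(5) 'abcb': from fail(4)=0 chase 'b': 0 ⇒ 0;  out={1}∪out(0)={1}

Text stream:
i=0 'c': node 0→0
i=1 'b': node 0→0
i=2 'c': node 0→0
i=3 'a': node 0→1
i=4 'b': node 1→3
i=5 'c': node 3→4
i=6 'b': node 4→5  emit P1@[3:6]
i=7 'a': node 5→1 (fail-walked)
i=8 'b': node 1→3
i=9 'c': node 3→4
i=10 'b': node 4→5  emit P1@[7:10]
i=11 'a': node 5→1 (fail-walked)
i=12 'b': node 1→3
i=13 'c': node 3→4
i=14 'b': node 4→5  emit P1@[11:14]
i=15 'c': node 5→0 (fail-walked)
i=16 'b': node 0→0
i=17 'c': node 0→0
i=18 'a': node 0→1
i=19 'b': node 1→3
i=20 'c': node 3→4
i=21 'b': node 4→5  emit P1@[18:21]
i=22 'a': node 5→1 (fail-walked)
i=23 'c': node 1→2  emit P0@[22:23]
i=24 'b': node 2→0 (fail-walked)
i=25 'b': node 0→0
i=26 'c': node 0→0
i=27 'b': node 0→0
i=28 'b': node 0→0
i=29 'a': node 0→1
i=30 'a': node 1→1 (fail-walked)
i=31 'c': node 1→2  emit P0@[30:31]
i=32 'c': node 2→0 (fail-walked)
i=33 'a': node 0→1
i=34 'b': node 1→3
i=35 'c': node 3→4
i=36 'b': node 4→5  emit P1@[33:36]
i=37 'a': node 5→1 (fail-walked)
i=38 'a': node 1→1 (fail-walked)
i=39 'c': node 1→2  emit P0@[38:39]
i=40 'a': node 2→1 (fail-walked)
i=41 'c': node 1→2  emit P0@[40:41]
i=42 'a': node 2→1 (fail-walked)
i=43 'b': node 1→3
i=44 'c': node 3→4
i=45 'b': node 4→5  emit P1@[42:45]
i=46 'a': node 5→1 (fail-walked)
i=47 'a': node 1→1 (fail-walked)
i=48 'b': node 1→3
i=49 'c': node 3→4
i=50 'b': node 4→5  emit P1@[47:50]
i=51 'a': node 5→1 (fail-walked)
i=52 'b': node 1→3
i=53 'c': node 3→4
i=54 'b': node 4→5  emit P1@[51:54]
i=55 'c': node 5→0 (fail-walked)
i=56 'c': node 0→0
i=57 'a': node 0→1
i=58 'c': node 1→2  emit P0@[57:58]
i=59 'a': node 2→1 (fail-walked)
i=60 'a': node 1→1 (fail-walked)
i=61 'c': node 1→2  emit P0@[60:61]
i=62 'a': node 2→1 (fail-walked)
i=63 'b': node 1→3
i=64 'c': node 3→4
i=65 'b': node 4→5  emit P1@[62:65]

Matches: [[6,1],[10,1],[14,1],[21,1],[23,0],[31,0],[36,1],[39,0],[41,0],[45,1],[50,1],[54,1],[58,0],[61,0],[65,1]]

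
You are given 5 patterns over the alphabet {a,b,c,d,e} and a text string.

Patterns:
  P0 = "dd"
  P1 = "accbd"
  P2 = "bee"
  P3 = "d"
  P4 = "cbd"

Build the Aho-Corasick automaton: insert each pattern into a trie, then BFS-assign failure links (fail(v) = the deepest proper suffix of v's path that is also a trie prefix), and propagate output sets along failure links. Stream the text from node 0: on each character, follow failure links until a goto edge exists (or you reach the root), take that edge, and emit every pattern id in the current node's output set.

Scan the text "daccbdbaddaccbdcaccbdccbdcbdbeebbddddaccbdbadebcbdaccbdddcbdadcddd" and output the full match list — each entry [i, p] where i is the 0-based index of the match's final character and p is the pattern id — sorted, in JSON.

Build:
Trie (insert patterns):
  0='ε' goto a→3 b→8 c→11 d→1
  1='d' goto d→2  [P3 ends]
  2='dd' goto ·  [P0 ends]
  3='a' goto c→4
  4='ac' goto c→5
  5='acc' goto b→6
  6='accb' goto d→7
  7='accbd' goto ·  [P1 ends]
  8='b' goto e→9
  9='be' goto e→10
  10='bee' goto ·  [P2 ends]
  11='c' goto b→12
  12='cb' goto d→13
  13='cbd' goto ·  [P4 ends]

Failure links (BFS by depth):
  n1('d'): parent n0 fail=0; on 'd' 0 → fail=0;  out {3}∪∅={3}
  n3('a'): parent n0 fail=0; on 'a' 0 → fail=0;  out ∅∪∅=∅
  n8('b'): parent n0 fail=0; on 'b' 0 → fail=0;  out ∅∪∅=∅
  n11('c'): parent n0 fail=0; on 'c' 0 → fail=0;  out ∅∪∅=∅
  n2('dd'): parent n1 fail=0; on 'd' 0 → fail=1;  out {0}∪{3}={0,3}
  n4('ac'): parent n3 fail=0; on 'c' 0 → fail=11;  out ∅∪∅=∅
  n9('be'): parent n8 fail=0; on 'e' 0 → fail=0;  out ∅∪∅=∅
  n12('cb'): parent n11 fail=0; on 'b' 0 → fail=8;  out ∅∪∅=∅
  n5('acc'): parent n4 fail=11; on 'c' 11→0 → fail=11;  out ∅∪∅=∅
  n10('bee'): parent n9 fail=0; on 'e' 0 → fail=0;  out {2}∪∅={2}
  n13('cbd'): parent n12 fail=8; on 'd' 8→0 → fail=1;  out {4}∪{3}={3,4}
  n6('accb'): parent n5 fail=11; on 'b' 11 → fail=12;  out ∅∪∅=∅
  n7('accbd'): parent n6 fail=12; on 'd' 12 → fail=13;  out {1}∪{3,4}={1,3,4}

Run:
pos 0 'd': at 1  ** P3@[0:0]
pos 1 'a': at 3 ·f
pos 2 'c': at 4
pos 3 'c': at 5
pos 4 'b': at 6
pos 5 'd': at 7  ** P1@[1:5],P3@[5:5],P4@[3:5]
pos 6 'b': at 8 ·f
pos 7 'a': at 3 ·f
pos 8 'd': at 1 ·f  ** P3@[8:8]
pos 9 'd': at 2  ** P0@[8:9],P3@[9:9]
pos 10 'a': at 3 ·f
pos 11 'c': at 4
pos 12 'c': at 5
pos 13 'b': at 6
pos 14 'd': at 7  ** P1@[10:14],P3@[14:14],P4@[12:14]
pos 15 'c': at 11 ·f
pos 16 'a': at 3 ·f
pos 17 'c': at 4
pos 18 'c': at 5
pos 19 'b': at 6
pos 20 'd': at 7  ** P1@[16:20],P3@[20:20],P4@[18:20]
pos 21 'c': at 11 ·f
pos 22 'c': at 11 ·f
pos 23 'b': at 12
pos 24 'd': at 13  ** P3@[24:24],P4@[22:24]
pos 25 'c': at 11 ·f
pos 26 'b': at 12
pos 27 'd': at 13  ** P3@[27:27],P4@[25:27]
pos 28 'b': at 8 ·f
pos 29 'e': at 9
pos 30 'e': at 10  ** P2@[28:30]
pos 31 'b': at 8 ·f
pos 32 'b': at 8 ·f
pos 33 'd': at 1 ·f  ** P3@[33:33]
pos 34 'd': at 2  ** P0@[33:34],P3@[34:34]
pos 35 'd': at 2 ·f  ** P0@[34:35],P3@[35:35]
pos 36 'd': at 2 ·f  ** P0@[35:36],P3@[36:36]
pos 37 'a': at 3 ·f
pos 38 'c': at 4
pos 39 'c': at 5
pos 40 'b': at 6
pos 41 'd': at 7  ** P1@[37:41],P3@[41:41],P4@[39:41]
pos 42 'b': at 8 ·f
pos 43 'a': at 3 ·f
pos 44 'd': at 1 ·f  ** P3@[44:44]
pos 45 'e': at 0 ·f
pos 46 'b': at 8
pos 47 'c': at 11 ·f
pos 48 'b': at 12
pos 49 'd': at 13  ** P3@[49:49],P4@[47:49]
pos 50 'a': at 3 ·f
pos 51 'c': at 4
pos 52 'c': at 5
pos 53 'b': at 6
pos 54 'd': at 7  ** P1@[50:54],P3@[54:54],P4@[52:54]
pos 55 'd': at 2 ·f  ** P0@[54:55],P3@[55:55]
pos 56 'd': at 2 ·f  ** P0@[55:56],P3@[56:56]
pos 57 'c': at 11 ·f
pos 58 'b': at 12
pos 59 'd': at 13  ** P3@[59:59],P4@[57:59]
pos 60 'a': at 3 ·f
pos 61 'd': at 1 ·f  ** P3@[61:61]
pos 62 'c': at 11 ·f
pos 63 'd': at 1 ·f  ** P3@[63:63]
pos 64 'd': at 2  ** P0@[63:64],P3@[64:64]
pos 65 'd': at 2 ·f  ** P0@[64:65],P3@[65:65]

Result: [[0,3],[5,1],[5,3],[5,4],[8,3],[9,0],[9,3],[14,1],[14,3],[14,4],[20,1],[20,3],[20,4],[24,3],[24,4],[27,3],[27,4],[30,2],[33,3],[34,0],[34,3],[35,0],[35,3],[36,0],[36,3],[41,1],[41,3],[41,4],[44,3],[49,3],[49,4],[54,1],[54,3],[54,4],[55,0],[55,3],[56,0],[56,3],[59,3],[59,4],[61,3],[63,3],[64,0],[64,3],[65,0],[65,3]]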